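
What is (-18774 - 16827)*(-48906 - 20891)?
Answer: 2484842997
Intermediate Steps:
(-18774 - 16827)*(-48906 - 20891) = -35601*(-69797) = 2484842997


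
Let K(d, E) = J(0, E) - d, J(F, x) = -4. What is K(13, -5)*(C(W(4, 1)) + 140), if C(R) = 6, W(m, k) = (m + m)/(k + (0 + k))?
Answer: -2482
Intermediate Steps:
K(d, E) = -4 - d
W(m, k) = m/k (W(m, k) = (2*m)/(k + k) = (2*m)/((2*k)) = (2*m)*(1/(2*k)) = m/k)
K(13, -5)*(C(W(4, 1)) + 140) = (-4 - 1*13)*(6 + 140) = (-4 - 13)*146 = -17*146 = -2482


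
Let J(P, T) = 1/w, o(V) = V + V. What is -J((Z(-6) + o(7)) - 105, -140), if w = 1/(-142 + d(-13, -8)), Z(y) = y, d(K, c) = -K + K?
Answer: 142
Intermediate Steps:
d(K, c) = 0
o(V) = 2*V
w = -1/142 (w = 1/(-142 + 0) = 1/(-142) = -1/142 ≈ -0.0070423)
J(P, T) = -142 (J(P, T) = 1/(-1/142) = -142)
-J((Z(-6) + o(7)) - 105, -140) = -1*(-142) = 142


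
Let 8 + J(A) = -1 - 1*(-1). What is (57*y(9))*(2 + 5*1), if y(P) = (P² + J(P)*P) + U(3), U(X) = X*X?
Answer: 7182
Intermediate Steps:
J(A) = -8 (J(A) = -8 + (-1 - 1*(-1)) = -8 + (-1 + 1) = -8 + 0 = -8)
U(X) = X²
y(P) = 9 + P² - 8*P (y(P) = (P² - 8*P) + 3² = (P² - 8*P) + 9 = 9 + P² - 8*P)
(57*y(9))*(2 + 5*1) = (57*(9 + 9² - 8*9))*(2 + 5*1) = (57*(9 + 81 - 72))*(2 + 5) = (57*18)*7 = 1026*7 = 7182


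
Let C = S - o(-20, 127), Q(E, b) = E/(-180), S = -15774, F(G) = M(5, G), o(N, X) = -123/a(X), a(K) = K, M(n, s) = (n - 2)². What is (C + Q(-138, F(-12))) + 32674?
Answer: 64395611/3810 ≈ 16902.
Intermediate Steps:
M(n, s) = (-2 + n)²
o(N, X) = -123/X
F(G) = 9 (F(G) = (-2 + 5)² = 3² = 9)
Q(E, b) = -E/180 (Q(E, b) = E*(-1/180) = -E/180)
C = -2003175/127 (C = -15774 - (-123)/127 = -15774 - 1*(-123/127) = -15774 + 123/127 = -2003175/127 ≈ -15773.)
(C + Q(-138, F(-12))) + 32674 = (-2003175/127 - 1/180*(-138)) + 32674 = (-2003175/127 + 23/30) + 32674 = -60092329/3810 + 32674 = 64395611/3810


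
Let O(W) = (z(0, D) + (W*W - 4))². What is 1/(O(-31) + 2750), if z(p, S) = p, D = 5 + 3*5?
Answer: 1/918599 ≈ 1.0886e-6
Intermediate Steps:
D = 20 (D = 5 + 15 = 20)
O(W) = (-4 + W²)² (O(W) = (0 + (W*W - 4))² = (0 + (W² - 4))² = (0 + (-4 + W²))² = (-4 + W²)²)
1/(O(-31) + 2750) = 1/((-4 + (-31)²)² + 2750) = 1/((-4 + 961)² + 2750) = 1/(957² + 2750) = 1/(915849 + 2750) = 1/918599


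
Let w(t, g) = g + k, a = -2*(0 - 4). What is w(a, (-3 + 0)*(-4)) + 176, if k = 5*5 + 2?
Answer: 215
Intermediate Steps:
k = 27 (k = 25 + 2 = 27)
a = 8 (a = -2*(-4) = 8)
w(t, g) = 27 + g (w(t, g) = g + 27 = 27 + g)
w(a, (-3 + 0)*(-4)) + 176 = (27 + (-3 + 0)*(-4)) + 176 = (27 - 3*(-4)) + 176 = (27 + 12) + 176 = 39 + 176 = 215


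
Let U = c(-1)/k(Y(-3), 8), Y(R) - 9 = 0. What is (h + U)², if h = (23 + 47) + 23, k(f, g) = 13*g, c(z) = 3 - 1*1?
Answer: 23396569/2704 ≈ 8652.6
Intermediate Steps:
c(z) = 2 (c(z) = 3 - 1 = 2)
Y(R) = 9 (Y(R) = 9 + 0 = 9)
U = 1/52 (U = 2/((13*8)) = 2/104 = 2*(1/104) = 1/52 ≈ 0.019231)
h = 93 (h = 70 + 23 = 93)
(h + U)² = (93 + 1/52)² = (4837/52)² = 23396569/2704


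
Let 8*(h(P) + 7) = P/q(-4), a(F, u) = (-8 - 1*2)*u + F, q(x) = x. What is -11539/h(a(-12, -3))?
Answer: 16784/11 ≈ 1525.8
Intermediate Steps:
a(F, u) = F - 10*u (a(F, u) = (-8 - 2)*u + F = -10*u + F = F - 10*u)
h(P) = -7 - P/32 (h(P) = -7 + (P/(-4))/8 = -7 + (P*(-¼))/8 = -7 + (-P/4)/8 = -7 - P/32)
-11539/h(a(-12, -3)) = -11539/(-7 - (-12 - 10*(-3))/32) = -11539/(-7 - (-12 + 30)/32) = -11539/(-7 - 1/32*18) = -11539/(-7 - 9/16) = -11539/(-121/16) = -11539*(-16/121) = 16784/11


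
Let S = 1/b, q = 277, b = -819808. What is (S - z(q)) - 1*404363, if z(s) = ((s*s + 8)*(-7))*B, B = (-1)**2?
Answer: 108867223167/819808 ≈ 1.3280e+5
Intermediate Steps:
B = 1
S = -1/819808 (S = 1/(-819808) = -1/819808 ≈ -1.2198e-6)
z(s) = -56 - 7*s**2 (z(s) = ((s*s + 8)*(-7))*1 = ((s**2 + 8)*(-7))*1 = ((8 + s**2)*(-7))*1 = (-56 - 7*s**2)*1 = -56 - 7*s**2)
(S - z(q)) - 1*404363 = (-1/819808 - (-56 - 7*277**2)) - 1*404363 = (-1/819808 - (-56 - 7*76729)) - 404363 = (-1/819808 - (-56 - 537103)) - 404363 = (-1/819808 - 1*(-537159)) - 404363 = (-1/819808 + 537159) - 404363 = 440367245471/819808 - 404363 = 108867223167/819808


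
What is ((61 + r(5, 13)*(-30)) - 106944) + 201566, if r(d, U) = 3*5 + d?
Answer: 94083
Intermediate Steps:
r(d, U) = 15 + d
((61 + r(5, 13)*(-30)) - 106944) + 201566 = ((61 + (15 + 5)*(-30)) - 106944) + 201566 = ((61 + 20*(-30)) - 106944) + 201566 = ((61 - 600) - 106944) + 201566 = (-539 - 106944) + 201566 = -107483 + 201566 = 94083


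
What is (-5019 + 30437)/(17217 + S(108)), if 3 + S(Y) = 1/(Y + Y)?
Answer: 5490288/3718225 ≈ 1.4766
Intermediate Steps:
S(Y) = -3 + 1/(2*Y) (S(Y) = -3 + 1/(Y + Y) = -3 + 1/(2*Y))
(-5019 + 30437)/(17217 + S(108)) = (-5019 + 30437)/(17217 + (-3 + (½)/108)) = 25418/(17217 + (-3 + (½)*(1/108))) = 25418/(17217 + (-3 + 1/216)) = 25418/(17217 - 647/216) = 25418/(3718225/216) = 25418*(216/3718225) = 5490288/3718225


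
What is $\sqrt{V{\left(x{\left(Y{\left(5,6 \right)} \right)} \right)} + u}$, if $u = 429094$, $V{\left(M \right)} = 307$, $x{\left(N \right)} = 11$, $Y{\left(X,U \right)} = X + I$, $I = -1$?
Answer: $\sqrt{429401} \approx 655.29$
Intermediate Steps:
$Y{\left(X,U \right)} = -1 + X$ ($Y{\left(X,U \right)} = X - 1 = -1 + X$)
$\sqrt{V{\left(x{\left(Y{\left(5,6 \right)} \right)} \right)} + u} = \sqrt{307 + 429094} = \sqrt{429401}$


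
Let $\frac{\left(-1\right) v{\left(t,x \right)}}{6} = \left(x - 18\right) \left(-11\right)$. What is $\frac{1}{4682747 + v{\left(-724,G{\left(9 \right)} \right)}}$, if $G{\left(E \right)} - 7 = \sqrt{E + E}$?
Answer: $\frac{4682021}{21921320566033} - \frac{198 \sqrt{2}}{21921320566033} \approx 2.1357 \cdot 10^{-7}$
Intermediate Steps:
$G{\left(E \right)} = 7 + \sqrt{2} \sqrt{E}$ ($G{\left(E \right)} = 7 + \sqrt{E + E} = 7 + \sqrt{2 E} = 7 + \sqrt{2} \sqrt{E}$)
$v{\left(t,x \right)} = -1188 + 66 x$ ($v{\left(t,x \right)} = - 6 \left(x - 18\right) \left(-11\right) = - 6 \left(-18 + x\right) \left(-11\right) = - 6 \left(198 - 11 x\right) = -1188 + 66 x$)
$\frac{1}{4682747 + v{\left(-724,G{\left(9 \right)} \right)}} = \frac{1}{4682747 - \left(1188 - 66 \left(7 + \sqrt{2} \sqrt{9}\right)\right)} = \frac{1}{4682747 - \left(1188 - 66 \left(7 + \sqrt{2} \cdot 3\right)\right)} = \frac{1}{4682747 - \left(1188 - 66 \left(7 + 3 \sqrt{2}\right)\right)} = \frac{1}{4682747 - \left(726 - 198 \sqrt{2}\right)} = \frac{1}{4682021 + 198 \sqrt{2}}$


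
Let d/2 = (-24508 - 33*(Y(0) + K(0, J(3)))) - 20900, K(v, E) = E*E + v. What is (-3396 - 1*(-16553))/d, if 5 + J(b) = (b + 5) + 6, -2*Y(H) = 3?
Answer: -13157/96063 ≈ -0.13696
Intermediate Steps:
Y(H) = -3/2 (Y(H) = -½*3 = -3/2)
J(b) = 6 + b (J(b) = -5 + ((b + 5) + 6) = -5 + ((5 + b) + 6) = -5 + (11 + b) = 6 + b)
K(v, E) = v + E² (K(v, E) = E² + v = v + E²)
d = -96063 (d = 2*((-24508 - 33*(-3/2 + (0 + (6 + 3)²))) - 20900) = 2*((-24508 - 33*(-3/2 + (0 + 9²))) - 20900) = 2*((-24508 - 33*(-3/2 + (0 + 81))) - 20900) = 2*((-24508 - 33*(-3/2 + 81)) - 20900) = 2*((-24508 - 33*159/2) - 20900) = 2*((-24508 - 5247/2) - 20900) = 2*(-54263/2 - 20900) = 2*(-96063/2) = -96063)
(-3396 - 1*(-16553))/d = (-3396 - 1*(-16553))/(-96063) = (-3396 + 16553)*(-1/96063) = 13157*(-1/96063) = -13157/96063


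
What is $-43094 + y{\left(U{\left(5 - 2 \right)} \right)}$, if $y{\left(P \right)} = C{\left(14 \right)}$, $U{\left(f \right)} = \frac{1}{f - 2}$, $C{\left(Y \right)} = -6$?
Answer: $-43100$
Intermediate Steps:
$U{\left(f \right)} = \frac{1}{-2 + f}$
$y{\left(P \right)} = -6$
$-43094 + y{\left(U{\left(5 - 2 \right)} \right)} = -43094 - 6 = -43100$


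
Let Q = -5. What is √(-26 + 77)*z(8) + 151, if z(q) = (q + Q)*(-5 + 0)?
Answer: 151 - 15*√51 ≈ 43.879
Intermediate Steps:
z(q) = 25 - 5*q (z(q) = (q - 5)*(-5 + 0) = (-5 + q)*(-5) = 25 - 5*q)
√(-26 + 77)*z(8) + 151 = √(-26 + 77)*(25 - 5*8) + 151 = √51*(25 - 40) + 151 = √51*(-15) + 151 = -15*√51 + 151 = 151 - 15*√51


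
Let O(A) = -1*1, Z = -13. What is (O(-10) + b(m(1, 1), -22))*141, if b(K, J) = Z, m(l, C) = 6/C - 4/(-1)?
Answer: -1974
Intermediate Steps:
m(l, C) = 4 + 6/C (m(l, C) = 6/C - 4*(-1) = 6/C + 4 = 4 + 6/C)
b(K, J) = -13
O(A) = -1
(O(-10) + b(m(1, 1), -22))*141 = (-1 - 13)*141 = -14*141 = -1974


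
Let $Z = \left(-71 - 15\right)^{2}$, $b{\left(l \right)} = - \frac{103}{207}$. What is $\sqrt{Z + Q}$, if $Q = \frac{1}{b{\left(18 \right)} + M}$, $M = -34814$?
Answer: $\frac{\sqrt{384111983118028189}}{7206601} \approx 86.0$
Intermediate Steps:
$b{\left(l \right)} = - \frac{103}{207}$ ($b{\left(l \right)} = \left(-103\right) \frac{1}{207} = - \frac{103}{207}$)
$Q = - \frac{207}{7206601}$ ($Q = \frac{1}{- \frac{103}{207} - 34814} = \frac{1}{- \frac{7206601}{207}} = - \frac{207}{7206601} \approx -2.8724 \cdot 10^{-5}$)
$Z = 7396$ ($Z = \left(-86\right)^{2} = 7396$)
$\sqrt{Z + Q} = \sqrt{7396 - \frac{207}{7206601}} = \sqrt{\frac{53300020789}{7206601}} = \frac{\sqrt{384111983118028189}}{7206601}$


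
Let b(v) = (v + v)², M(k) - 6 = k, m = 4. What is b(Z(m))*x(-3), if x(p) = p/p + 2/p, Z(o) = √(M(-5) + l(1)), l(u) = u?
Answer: 8/3 ≈ 2.6667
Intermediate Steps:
M(k) = 6 + k
Z(o) = √2 (Z(o) = √((6 - 5) + 1) = √(1 + 1) = √2)
x(p) = 1 + 2/p
b(v) = 4*v² (b(v) = (2*v)² = 4*v²)
b(Z(m))*x(-3) = (4*(√2)²)*((2 - 3)/(-3)) = (4*2)*(-⅓*(-1)) = 8*(⅓) = 8/3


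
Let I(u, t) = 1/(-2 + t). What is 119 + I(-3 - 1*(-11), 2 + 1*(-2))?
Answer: 237/2 ≈ 118.50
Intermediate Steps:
119 + I(-3 - 1*(-11), 2 + 1*(-2)) = 119 + 1/(-2 + (2 + 1*(-2))) = 119 + 1/(-2 + (2 - 2)) = 119 + 1/(-2 + 0) = 119 + 1/(-2) = 119 - ½ = 237/2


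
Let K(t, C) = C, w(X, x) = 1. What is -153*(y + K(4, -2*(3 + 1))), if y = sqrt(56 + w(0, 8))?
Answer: 1224 - 153*sqrt(57) ≈ 68.875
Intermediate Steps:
y = sqrt(57) (y = sqrt(56 + 1) = sqrt(57) ≈ 7.5498)
-153*(y + K(4, -2*(3 + 1))) = -153*(sqrt(57) - 2*(3 + 1)) = -153*(sqrt(57) - 2*4) = -153*(sqrt(57) - 8) = -153*(-8 + sqrt(57)) = 1224 - 153*sqrt(57)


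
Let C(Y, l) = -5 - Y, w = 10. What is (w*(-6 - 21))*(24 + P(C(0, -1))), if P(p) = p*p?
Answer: -13230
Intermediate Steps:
P(p) = p²
(w*(-6 - 21))*(24 + P(C(0, -1))) = (10*(-6 - 21))*(24 + (-5 - 1*0)²) = (10*(-27))*(24 + (-5 + 0)²) = -270*(24 + (-5)²) = -270*(24 + 25) = -270*49 = -13230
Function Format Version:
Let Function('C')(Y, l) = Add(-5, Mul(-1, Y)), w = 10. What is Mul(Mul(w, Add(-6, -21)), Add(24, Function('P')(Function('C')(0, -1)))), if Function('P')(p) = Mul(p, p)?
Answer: -13230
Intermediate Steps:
Function('P')(p) = Pow(p, 2)
Mul(Mul(w, Add(-6, -21)), Add(24, Function('P')(Function('C')(0, -1)))) = Mul(Mul(10, Add(-6, -21)), Add(24, Pow(Add(-5, Mul(-1, 0)), 2))) = Mul(Mul(10, -27), Add(24, Pow(Add(-5, 0), 2))) = Mul(-270, Add(24, Pow(-5, 2))) = Mul(-270, Add(24, 25)) = Mul(-270, 49) = -13230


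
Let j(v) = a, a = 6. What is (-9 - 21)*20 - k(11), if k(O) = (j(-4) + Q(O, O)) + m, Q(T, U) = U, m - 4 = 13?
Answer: -634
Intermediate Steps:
m = 17 (m = 4 + 13 = 17)
j(v) = 6
k(O) = 23 + O (k(O) = (6 + O) + 17 = 23 + O)
(-9 - 21)*20 - k(11) = (-9 - 21)*20 - (23 + 11) = -30*20 - 1*34 = -600 - 34 = -634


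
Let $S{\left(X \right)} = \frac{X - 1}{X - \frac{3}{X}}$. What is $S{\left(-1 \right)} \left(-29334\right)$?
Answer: $29334$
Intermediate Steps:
$S{\left(X \right)} = \frac{-1 + X}{X - \frac{3}{X}}$
$S{\left(-1 \right)} \left(-29334\right) = - \frac{-1 - 1}{-3 + \left(-1\right)^{2}} \left(-29334\right) = \left(-1\right) \frac{1}{-3 + 1} \left(-2\right) \left(-29334\right) = \left(-1\right) \frac{1}{-2} \left(-2\right) \left(-29334\right) = \left(-1\right) \left(- \frac{1}{2}\right) \left(-2\right) \left(-29334\right) = \left(-1\right) \left(-29334\right) = 29334$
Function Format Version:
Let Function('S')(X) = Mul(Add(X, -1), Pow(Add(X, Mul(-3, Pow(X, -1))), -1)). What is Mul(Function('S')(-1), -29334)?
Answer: 29334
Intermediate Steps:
Function('S')(X) = Mul(Pow(Add(X, Mul(-3, Pow(X, -1))), -1), Add(-1, X)) (Function('S')(X) = Mul(Add(-1, X), Pow(Add(X, Mul(-3, Pow(X, -1))), -1)) = Mul(Pow(Add(X, Mul(-3, Pow(X, -1))), -1), Add(-1, X)))
Mul(Function('S')(-1), -29334) = Mul(Mul(-1, Pow(Add(-3, Pow(-1, 2)), -1), Add(-1, -1)), -29334) = Mul(Mul(-1, Pow(Add(-3, 1), -1), -2), -29334) = Mul(Mul(-1, Pow(-2, -1), -2), -29334) = Mul(Mul(-1, Rational(-1, 2), -2), -29334) = Mul(-1, -29334) = 29334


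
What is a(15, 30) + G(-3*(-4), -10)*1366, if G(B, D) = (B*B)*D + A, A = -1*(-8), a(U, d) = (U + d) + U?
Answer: -1956052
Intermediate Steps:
a(U, d) = d + 2*U
A = 8
G(B, D) = 8 + D*B² (G(B, D) = (B*B)*D + 8 = B²*D + 8 = D*B² + 8 = 8 + D*B²)
a(15, 30) + G(-3*(-4), -10)*1366 = (30 + 2*15) + (8 - 10*(-3*(-4))²)*1366 = (30 + 30) + (8 - 10*12²)*1366 = 60 + (8 - 10*144)*1366 = 60 + (8 - 1440)*1366 = 60 - 1432*1366 = 60 - 1956112 = -1956052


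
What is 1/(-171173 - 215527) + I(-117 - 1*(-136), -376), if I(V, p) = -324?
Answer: -125290801/386700 ≈ -324.00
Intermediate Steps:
1/(-171173 - 215527) + I(-117 - 1*(-136), -376) = 1/(-171173 - 215527) - 324 = 1/(-386700) - 324 = -1/386700 - 324 = -125290801/386700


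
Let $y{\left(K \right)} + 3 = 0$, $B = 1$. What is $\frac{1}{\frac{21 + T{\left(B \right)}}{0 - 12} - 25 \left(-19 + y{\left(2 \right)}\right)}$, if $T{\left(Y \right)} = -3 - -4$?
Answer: $\frac{6}{3289} \approx 0.0018243$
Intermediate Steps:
$T{\left(Y \right)} = 1$ ($T{\left(Y \right)} = -3 + 4 = 1$)
$y{\left(K \right)} = -3$ ($y{\left(K \right)} = -3 + 0 = -3$)
$\frac{1}{\frac{21 + T{\left(B \right)}}{0 - 12} - 25 \left(-19 + y{\left(2 \right)}\right)} = \frac{1}{\frac{21 + 1}{0 - 12} - 25 \left(-19 - 3\right)} = \frac{1}{\frac{22}{-12} - -550} = \frac{1}{22 \left(- \frac{1}{12}\right) + 550} = \frac{1}{- \frac{11}{6} + 550} = \frac{1}{\frac{3289}{6}} = \frac{6}{3289}$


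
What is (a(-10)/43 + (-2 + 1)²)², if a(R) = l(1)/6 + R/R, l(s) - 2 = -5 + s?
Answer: 17161/16641 ≈ 1.0312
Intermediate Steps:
l(s) = -3 + s (l(s) = 2 + (-5 + s) = -3 + s)
a(R) = ⅔ (a(R) = (-3 + 1)/6 + R/R = -2*⅙ + 1 = -⅓ + 1 = ⅔)
(a(-10)/43 + (-2 + 1)²)² = ((⅔)/43 + (-2 + 1)²)² = ((⅔)*(1/43) + (-1)²)² = (2/129 + 1)² = (131/129)² = 17161/16641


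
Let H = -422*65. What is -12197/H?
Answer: 12197/27430 ≈ 0.44466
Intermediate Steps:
H = -27430
-12197/H = -12197/(-27430) = -12197*(-1/27430) = 12197/27430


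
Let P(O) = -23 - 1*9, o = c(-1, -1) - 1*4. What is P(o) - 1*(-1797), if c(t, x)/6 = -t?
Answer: 1765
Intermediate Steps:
c(t, x) = -6*t (c(t, x) = 6*(-t) = -6*t)
o = 2 (o = -6*(-1) - 1*4 = 6 - 4 = 2)
P(O) = -32 (P(O) = -23 - 9 = -32)
P(o) - 1*(-1797) = -32 - 1*(-1797) = -32 + 1797 = 1765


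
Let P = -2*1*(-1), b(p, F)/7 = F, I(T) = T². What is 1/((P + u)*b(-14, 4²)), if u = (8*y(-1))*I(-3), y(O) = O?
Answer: -1/7840 ≈ -0.00012755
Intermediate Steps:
b(p, F) = 7*F
P = 2 (P = -2*(-1) = 2)
u = -72 (u = (8*(-1))*(-3)² = -8*9 = -72)
1/((P + u)*b(-14, 4²)) = 1/((2 - 72)*(7*4²)) = 1/(-490*16) = 1/(-70*112) = 1/(-7840) = -1/7840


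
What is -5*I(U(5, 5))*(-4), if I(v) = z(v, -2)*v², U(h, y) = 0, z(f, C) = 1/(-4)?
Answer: 0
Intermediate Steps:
z(f, C) = -¼
I(v) = -v²/4
-5*I(U(5, 5))*(-4) = -(-5)*0²/4*(-4) = -(-5)*0/4*(-4) = -5*0*(-4) = 0*(-4) = 0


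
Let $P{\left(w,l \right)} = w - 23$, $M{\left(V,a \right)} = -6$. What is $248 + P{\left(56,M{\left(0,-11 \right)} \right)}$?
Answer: $281$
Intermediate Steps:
$P{\left(w,l \right)} = -23 + w$ ($P{\left(w,l \right)} = w - 23 = -23 + w$)
$248 + P{\left(56,M{\left(0,-11 \right)} \right)} = 248 + \left(-23 + 56\right) = 248 + 33 = 281$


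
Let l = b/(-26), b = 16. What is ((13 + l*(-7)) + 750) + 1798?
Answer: 33349/13 ≈ 2565.3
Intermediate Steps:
l = -8/13 (l = 16/(-26) = 16*(-1/26) = -8/13 ≈ -0.61539)
((13 + l*(-7)) + 750) + 1798 = ((13 - 8/13*(-7)) + 750) + 1798 = ((13 + 56/13) + 750) + 1798 = (225/13 + 750) + 1798 = 9975/13 + 1798 = 33349/13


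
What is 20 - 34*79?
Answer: -2666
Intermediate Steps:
20 - 34*79 = 20 - 2686 = -2666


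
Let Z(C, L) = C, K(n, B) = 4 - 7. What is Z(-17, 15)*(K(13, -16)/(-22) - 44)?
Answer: 16405/22 ≈ 745.68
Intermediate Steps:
K(n, B) = -3
Z(-17, 15)*(K(13, -16)/(-22) - 44) = -17*(-3/(-22) - 44) = -17*(-3*(-1/22) - 44) = -17*(3/22 - 44) = -17*(-965/22) = 16405/22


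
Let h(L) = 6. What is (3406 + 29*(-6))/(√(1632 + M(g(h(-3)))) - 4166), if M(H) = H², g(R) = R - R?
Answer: -3366128/4338481 - 3232*√102/4338481 ≈ -0.78340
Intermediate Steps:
g(R) = 0
(3406 + 29*(-6))/(√(1632 + M(g(h(-3)))) - 4166) = (3406 + 29*(-6))/(√(1632 + 0²) - 4166) = (3406 - 174)/(√(1632 + 0) - 4166) = 3232/(√1632 - 4166) = 3232/(4*√102 - 4166) = 3232/(-4166 + 4*√102)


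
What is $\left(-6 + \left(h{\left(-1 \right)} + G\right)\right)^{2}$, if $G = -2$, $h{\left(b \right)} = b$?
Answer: $81$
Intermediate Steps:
$\left(-6 + \left(h{\left(-1 \right)} + G\right)\right)^{2} = \left(-6 - 3\right)^{2} = \left(-9\right)^{2} = 81$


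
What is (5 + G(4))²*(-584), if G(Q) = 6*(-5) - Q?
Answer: -491144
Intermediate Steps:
G(Q) = -30 - Q
(5 + G(4))²*(-584) = (5 + (-30 - 1*4))²*(-584) = (5 + (-30 - 4))²*(-584) = (5 - 34)²*(-584) = (-29)²*(-584) = 841*(-584) = -491144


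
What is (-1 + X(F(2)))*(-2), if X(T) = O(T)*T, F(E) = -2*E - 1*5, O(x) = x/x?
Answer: 20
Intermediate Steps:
O(x) = 1
F(E) = -5 - 2*E (F(E) = -2*E - 5 = -5 - 2*E)
X(T) = T (X(T) = 1*T = T)
(-1 + X(F(2)))*(-2) = (-1 + (-5 - 2*2))*(-2) = (-1 + (-5 - 4))*(-2) = (-1 - 9)*(-2) = -10*(-2) = 20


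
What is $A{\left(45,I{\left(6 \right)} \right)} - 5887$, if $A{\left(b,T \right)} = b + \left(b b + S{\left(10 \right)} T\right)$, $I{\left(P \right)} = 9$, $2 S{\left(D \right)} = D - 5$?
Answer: $- \frac{7589}{2} \approx -3794.5$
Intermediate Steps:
$S{\left(D \right)} = - \frac{5}{2} + \frac{D}{2}$ ($S{\left(D \right)} = \frac{D - 5}{2} = \frac{-5 + D}{2} = - \frac{5}{2} + \frac{D}{2}$)
$A{\left(b,T \right)} = b + b^{2} + \frac{5 T}{2}$ ($A{\left(b,T \right)} = b + \left(b b + \left(- \frac{5}{2} + \frac{1}{2} \cdot 10\right) T\right) = b + \left(b^{2} + \left(- \frac{5}{2} + 5\right) T\right) = b + \left(b^{2} + \frac{5 T}{2}\right) = b + b^{2} + \frac{5 T}{2}$)
$A{\left(45,I{\left(6 \right)} \right)} - 5887 = \left(45 + 45^{2} + \frac{5}{2} \cdot 9\right) - 5887 = \left(45 + 2025 + \frac{45}{2}\right) - 5887 = \frac{4185}{2} - 5887 = - \frac{7589}{2}$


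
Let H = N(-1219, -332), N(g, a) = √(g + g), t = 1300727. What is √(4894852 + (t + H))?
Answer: √(6195579 + I*√2438) ≈ 2489.1 + 0.01*I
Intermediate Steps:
N(g, a) = √2*√g (N(g, a) = √(2*g) = √2*√g)
H = I*√2438 (H = √2*√(-1219) = √2*(I*√1219) = I*√2438 ≈ 49.376*I)
√(4894852 + (t + H)) = √(4894852 + (1300727 + I*√2438)) = √(6195579 + I*√2438)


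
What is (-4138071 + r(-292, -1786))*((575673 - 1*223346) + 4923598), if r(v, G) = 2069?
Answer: -21821236351850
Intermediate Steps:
(-4138071 + r(-292, -1786))*((575673 - 1*223346) + 4923598) = (-4138071 + 2069)*((575673 - 1*223346) + 4923598) = -4136002*((575673 - 223346) + 4923598) = -4136002*(352327 + 4923598) = -4136002*5275925 = -21821236351850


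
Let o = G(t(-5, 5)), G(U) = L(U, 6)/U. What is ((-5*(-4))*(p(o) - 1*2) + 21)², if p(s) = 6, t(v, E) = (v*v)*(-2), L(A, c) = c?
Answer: 10201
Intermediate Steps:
t(v, E) = -2*v² (t(v, E) = v²*(-2) = -2*v²)
G(U) = 6/U
o = -3/25 (o = 6/((-2*(-5)²)) = 6/((-2*25)) = 6/(-50) = 6*(-1/50) = -3/25 ≈ -0.12000)
((-5*(-4))*(p(o) - 1*2) + 21)² = ((-5*(-4))*(6 - 1*2) + 21)² = (20*(6 - 2) + 21)² = (20*4 + 21)² = (80 + 21)² = 101² = 10201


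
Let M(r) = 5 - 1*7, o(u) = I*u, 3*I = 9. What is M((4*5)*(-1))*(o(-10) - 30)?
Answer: 120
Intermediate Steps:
I = 3 (I = (⅓)*9 = 3)
o(u) = 3*u
M(r) = -2 (M(r) = 5 - 7 = -2)
M((4*5)*(-1))*(o(-10) - 30) = -2*(3*(-10) - 30) = -2*(-30 - 30) = -2*(-60) = 120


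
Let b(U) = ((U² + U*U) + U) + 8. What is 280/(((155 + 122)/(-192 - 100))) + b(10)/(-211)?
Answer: -17311746/58447 ≈ -296.20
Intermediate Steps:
b(U) = 8 + U + 2*U² (b(U) = ((U² + U²) + U) + 8 = (2*U² + U) + 8 = (U + 2*U²) + 8 = 8 + U + 2*U²)
280/(((155 + 122)/(-192 - 100))) + b(10)/(-211) = 280/(((155 + 122)/(-192 - 100))) + (8 + 10 + 2*10²)/(-211) = 280/((277/(-292))) + (8 + 10 + 2*100)*(-1/211) = 280/((277*(-1/292))) + (8 + 10 + 200)*(-1/211) = 280/(-277/292) + 218*(-1/211) = 280*(-292/277) - 218/211 = -81760/277 - 218/211 = -17311746/58447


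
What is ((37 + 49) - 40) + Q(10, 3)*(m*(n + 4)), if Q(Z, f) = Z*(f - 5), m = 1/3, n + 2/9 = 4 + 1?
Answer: -338/27 ≈ -12.519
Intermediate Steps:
n = 43/9 (n = -2/9 + (4 + 1) = -2/9 + 5 = 43/9 ≈ 4.7778)
m = 1/3 (m = 1*(1/3) = 1/3 ≈ 0.33333)
Q(Z, f) = Z*(-5 + f)
((37 + 49) - 40) + Q(10, 3)*(m*(n + 4)) = ((37 + 49) - 40) + (10*(-5 + 3))*((43/9 + 4)/3) = (86 - 40) + (10*(-2))*((1/3)*(79/9)) = 46 - 20*79/27 = 46 - 1580/27 = -338/27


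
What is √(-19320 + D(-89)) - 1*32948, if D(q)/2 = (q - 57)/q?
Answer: -32948 + 2*I*√38251933/89 ≈ -32948.0 + 138.98*I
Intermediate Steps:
D(q) = 2*(-57 + q)/q (D(q) = 2*((q - 57)/q) = 2*((-57 + q)/q) = 2*(-57 + q)/q)
√(-19320 + D(-89)) - 1*32948 = √(-19320 + (2 - 114/(-89))) - 1*32948 = √(-19320 + (2 - 114*(-1/89))) - 32948 = √(-19320 + (2 + 114/89)) - 32948 = √(-19320 + 292/89) - 32948 = √(-1719188/89) - 32948 = 2*I*√38251933/89 - 32948 = -32948 + 2*I*√38251933/89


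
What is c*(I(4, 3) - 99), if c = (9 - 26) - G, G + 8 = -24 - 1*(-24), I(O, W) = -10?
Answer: 981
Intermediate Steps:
G = -8 (G = -8 + (-24 - 1*(-24)) = -8 + (-24 + 24) = -8 + 0 = -8)
c = -9 (c = (9 - 26) - 1*(-8) = -17 + 8 = -9)
c*(I(4, 3) - 99) = -9*(-10 - 99) = -9*(-109) = 981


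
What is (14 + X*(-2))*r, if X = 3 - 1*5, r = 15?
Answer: 270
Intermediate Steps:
X = -2 (X = 3 - 5 = -2)
(14 + X*(-2))*r = (14 - 2*(-2))*15 = (14 + 4)*15 = 18*15 = 270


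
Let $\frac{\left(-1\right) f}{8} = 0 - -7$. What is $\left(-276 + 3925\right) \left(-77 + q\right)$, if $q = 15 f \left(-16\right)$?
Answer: $48761587$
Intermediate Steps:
$f = -56$ ($f = - 8 \left(0 - -7\right) = - 8 \left(0 + 7\right) = \left(-8\right) 7 = -56$)
$q = 13440$ ($q = 15 \left(-56\right) \left(-16\right) = \left(-840\right) \left(-16\right) = 13440$)
$\left(-276 + 3925\right) \left(-77 + q\right) = \left(-276 + 3925\right) \left(-77 + 13440\right) = 3649 \cdot 13363 = 48761587$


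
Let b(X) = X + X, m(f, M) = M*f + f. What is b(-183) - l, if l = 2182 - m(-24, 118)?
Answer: -5404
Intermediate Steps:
m(f, M) = f + M*f
b(X) = 2*X
l = 5038 (l = 2182 - (-24)*(1 + 118) = 2182 - (-24)*119 = 2182 - 1*(-2856) = 2182 + 2856 = 5038)
b(-183) - l = 2*(-183) - 1*5038 = -366 - 5038 = -5404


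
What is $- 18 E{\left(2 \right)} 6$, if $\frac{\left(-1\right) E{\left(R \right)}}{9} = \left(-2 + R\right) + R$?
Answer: $1944$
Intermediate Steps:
$E{\left(R \right)} = 18 - 18 R$ ($E{\left(R \right)} = - 9 \left(\left(-2 + R\right) + R\right) = - 9 \left(-2 + 2 R\right) = 18 - 18 R$)
$- 18 E{\left(2 \right)} 6 = - 18 \left(18 - 36\right) 6 = \left(-18\right) \left(-18\right) 6 = 324 \cdot 6 = 1944$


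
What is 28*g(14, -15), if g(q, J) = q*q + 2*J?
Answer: 4648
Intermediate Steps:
g(q, J) = q² + 2*J
28*g(14, -15) = 28*(14² + 2*(-15)) = 28*(196 - 30) = 28*166 = 4648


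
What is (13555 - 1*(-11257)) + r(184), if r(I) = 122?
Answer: 24934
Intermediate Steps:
(13555 - 1*(-11257)) + r(184) = (13555 - 1*(-11257)) + 122 = (13555 + 11257) + 122 = 24812 + 122 = 24934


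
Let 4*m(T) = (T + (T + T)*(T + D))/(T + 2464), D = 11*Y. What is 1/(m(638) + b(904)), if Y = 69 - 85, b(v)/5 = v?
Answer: 564/2576105 ≈ 0.00021894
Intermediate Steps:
b(v) = 5*v
Y = -16
D = -176 (D = 11*(-16) = -176)
m(T) = (T + 2*T*(-176 + T))/(4*(2464 + T)) (m(T) = ((T + (T + T)*(T - 176))/(T + 2464))/4 = ((T + (2*T)*(-176 + T))/(2464 + T))/4 = ((T + 2*T*(-176 + T))/(2464 + T))/4 = (T + 2*T*(-176 + T))/(4*(2464 + T)))
1/(m(638) + b(904)) = 1/((¼)*638*(-351 + 2*638)/(2464 + 638) + 5*904) = 1/((¼)*638*(-351 + 1276)/3102 + 4520) = 1/((¼)*638*(1/3102)*925 + 4520) = 1/(26825/564 + 4520) = 1/(2576105/564) = 564/2576105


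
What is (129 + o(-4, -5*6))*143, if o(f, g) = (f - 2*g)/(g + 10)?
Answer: 90233/5 ≈ 18047.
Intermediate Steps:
o(f, g) = (f - 2*g)/(10 + g)
(129 + o(-4, -5*6))*143 = (129 + (-4 - (-10)*6)/(10 - 5*6))*143 = (129 + (-4 - 2*(-30))/(10 - 30))*143 = (129 + (-4 + 60)/(-20))*143 = (129 - 1/20*56)*143 = (129 - 14/5)*143 = (631/5)*143 = 90233/5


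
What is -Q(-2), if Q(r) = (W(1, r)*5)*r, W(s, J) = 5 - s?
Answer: 40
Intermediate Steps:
Q(r) = 20*r (Q(r) = ((5 - 1*1)*5)*r = ((5 - 1)*5)*r = (4*5)*r = 20*r)
-Q(-2) = -20*(-2) = -1*(-40) = 40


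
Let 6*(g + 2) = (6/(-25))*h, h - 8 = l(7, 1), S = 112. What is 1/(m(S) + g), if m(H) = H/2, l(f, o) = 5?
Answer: 25/1337 ≈ 0.018699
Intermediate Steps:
h = 13 (h = 8 + 5 = 13)
m(H) = H/2 (m(H) = H*(½) = H/2)
g = -63/25 (g = -2 + ((6/(-25))*13)/6 = -2 + (-1/25*6*13)/6 = -2 + (-6/25*13)/6 = -2 + (⅙)*(-78/25) = -2 - 13/25 = -63/25 ≈ -2.5200)
1/(m(S) + g) = 1/((½)*112 - 63/25) = 1/(56 - 63/25) = 1/(1337/25) = 25/1337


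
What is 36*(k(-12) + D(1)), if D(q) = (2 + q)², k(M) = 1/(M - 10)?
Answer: 3546/11 ≈ 322.36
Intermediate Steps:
k(M) = 1/(-10 + M)
36*(k(-12) + D(1)) = 36*(1/(-10 - 12) + (2 + 1)²) = 36*(1/(-22) + 3²) = 36*(-1/22 + 9) = 36*(197/22) = 3546/11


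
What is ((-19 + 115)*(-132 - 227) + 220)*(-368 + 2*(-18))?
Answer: 13834576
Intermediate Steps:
((-19 + 115)*(-132 - 227) + 220)*(-368 + 2*(-18)) = (96*(-359) + 220)*(-368 - 36) = (-34464 + 220)*(-404) = -34244*(-404) = 13834576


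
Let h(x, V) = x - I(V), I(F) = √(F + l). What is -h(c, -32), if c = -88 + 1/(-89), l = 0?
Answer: 7833/89 + 4*I*√2 ≈ 88.011 + 5.6569*I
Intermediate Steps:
c = -7833/89 (c = -88 - 1/89 = -7833/89 ≈ -88.011)
I(F) = √F (I(F) = √(F + 0) = √F)
h(x, V) = x - √V
-h(c, -32) = -(-7833/89 - √(-32)) = -(-7833/89 - 4*I*√2) = 7833/89 + 4*I*√2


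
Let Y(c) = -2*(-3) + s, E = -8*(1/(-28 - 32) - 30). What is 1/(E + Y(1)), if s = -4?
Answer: 15/3632 ≈ 0.0041300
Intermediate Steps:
E = 3602/15 (E = -8*(1/(-60) - 30) = -8*(-1/60 - 30) = -8*(-1801/60) = 3602/15 ≈ 240.13)
Y(c) = 2 (Y(c) = -2*(-3) - 4 = 6 - 4 = 2)
1/(E + Y(1)) = 1/(3602/15 + 2) = 1/(3632/15) = 15/3632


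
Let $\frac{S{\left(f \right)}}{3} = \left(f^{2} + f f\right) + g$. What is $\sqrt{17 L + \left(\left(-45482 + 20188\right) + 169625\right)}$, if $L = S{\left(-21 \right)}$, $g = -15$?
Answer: $2 \sqrt{47137} \approx 434.22$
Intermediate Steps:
$S{\left(f \right)} = -45 + 6 f^{2}$ ($S{\left(f \right)} = 3 \left(\left(f^{2} + f f\right) - 15\right) = 3 \left(\left(f^{2} + f^{2}\right) - 15\right) = 3 \left(2 f^{2} - 15\right) = 3 \left(-15 + 2 f^{2}\right) = -45 + 6 f^{2}$)
$L = 2601$ ($L = -45 + 6 \left(-21\right)^{2} = -45 + 6 \cdot 441 = -45 + 2646 = 2601$)
$\sqrt{17 L + \left(\left(-45482 + 20188\right) + 169625\right)} = \sqrt{17 \cdot 2601 + \left(\left(-45482 + 20188\right) + 169625\right)} = \sqrt{44217 + \left(-25294 + 169625\right)} = \sqrt{44217 + 144331} = \sqrt{188548} = 2 \sqrt{47137}$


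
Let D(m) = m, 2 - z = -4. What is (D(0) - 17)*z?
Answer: -102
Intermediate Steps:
z = 6 (z = 2 - 1*(-4) = 2 + 4 = 6)
(D(0) - 17)*z = (0 - 17)*6 = -17*6 = -102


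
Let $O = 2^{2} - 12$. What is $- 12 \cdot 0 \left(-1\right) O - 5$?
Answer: $-5$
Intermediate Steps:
$O = -8$ ($O = 4 - 12 = -8$)
$- 12 \cdot 0 \left(-1\right) O - 5 = - 12 \cdot 0 \left(-1\right) \left(-8\right) - 5 = - 12 \cdot 0 \left(-8\right) - 5 = \left(-12\right) 0 - 5 = 0 - 5 = -5$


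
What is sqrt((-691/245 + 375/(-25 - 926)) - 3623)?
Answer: I*sqrt(446383497695)/11095 ≈ 60.218*I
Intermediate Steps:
sqrt((-691/245 + 375/(-25 - 926)) - 3623) = sqrt((-691*1/245 + 375/(-951)) - 3623) = sqrt((-691/245 + 375*(-1/951)) - 3623) = sqrt((-691/245 - 125/317) - 3623) = sqrt(-249672/77665 - 3623) = sqrt(-281629967/77665) = I*sqrt(446383497695)/11095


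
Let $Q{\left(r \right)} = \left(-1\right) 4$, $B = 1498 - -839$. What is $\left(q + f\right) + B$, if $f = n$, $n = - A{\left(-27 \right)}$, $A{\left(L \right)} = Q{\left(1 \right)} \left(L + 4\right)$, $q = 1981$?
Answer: $4226$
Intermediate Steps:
$B = 2337$ ($B = 1498 + 839 = 2337$)
$Q{\left(r \right)} = -4$
$A{\left(L \right)} = -16 - 4 L$ ($A{\left(L \right)} = - 4 \left(L + 4\right) = - 4 \left(4 + L\right) = -16 - 4 L$)
$n = -92$ ($n = - (-16 - -108) = - (-16 + 108) = \left(-1\right) 92 = -92$)
$f = -92$
$\left(q + f\right) + B = \left(1981 - 92\right) + 2337 = 1889 + 2337 = 4226$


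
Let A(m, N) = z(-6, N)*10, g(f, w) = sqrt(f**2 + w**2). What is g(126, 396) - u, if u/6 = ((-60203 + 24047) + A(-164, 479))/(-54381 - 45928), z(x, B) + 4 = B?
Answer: -188436/100309 + 18*sqrt(533) ≈ 413.68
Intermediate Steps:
z(x, B) = -4 + B
A(m, N) = -40 + 10*N (A(m, N) = (-4 + N)*10 = -40 + 10*N)
u = 188436/100309 (u = 6*(((-60203 + 24047) + (-40 + 10*479))/(-54381 - 45928)) = 6*((-36156 + (-40 + 4790))/(-100309)) = 6*((-36156 + 4750)*(-1/100309)) = 6*(-31406*(-1/100309)) = 6*(31406/100309) = 188436/100309 ≈ 1.8786)
g(126, 396) - u = sqrt(126**2 + 396**2) - 1*188436/100309 = sqrt(15876 + 156816) - 188436/100309 = sqrt(172692) - 188436/100309 = 18*sqrt(533) - 188436/100309 = -188436/100309 + 18*sqrt(533)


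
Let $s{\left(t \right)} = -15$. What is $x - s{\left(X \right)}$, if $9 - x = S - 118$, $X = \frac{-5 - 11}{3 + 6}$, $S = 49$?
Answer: $93$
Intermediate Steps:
$X = - \frac{16}{9} \approx -1.7778$
$x = 78$ ($x = 9 - \left(49 - 118\right) = 9 - -69 = 9 + 69 = 78$)
$x - s{\left(X \right)} = 78 - -15 = 78 + 15 = 93$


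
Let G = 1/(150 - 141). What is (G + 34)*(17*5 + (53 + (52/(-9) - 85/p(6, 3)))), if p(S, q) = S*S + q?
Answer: 4671005/1053 ≈ 4435.9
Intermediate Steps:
p(S, q) = q + S**2 (p(S, q) = S**2 + q = q + S**2)
G = 1/9 ≈ 0.11111
(G + 34)*(17*5 + (53 + (52/(-9) - 85/p(6, 3)))) = (1/9 + 34)*(17*5 + (53 + (52/(-9) - 85/(3 + 6**2)))) = 307*(85 + (53 + (52*(-1/9) - 85/(3 + 36))))/9 = 307*(85 + (53 + (-52/9 - 85/39)))/9 = 307*(85 + (53 - 931/117))/9 = 307*(85 + 5270/117)/9 = (307/9)*(15215/117) = 4671005/1053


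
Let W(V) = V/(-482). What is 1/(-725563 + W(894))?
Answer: -241/174861130 ≈ -1.3782e-6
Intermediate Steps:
W(V) = -V/482 (W(V) = V*(-1/482) = -V/482)
1/(-725563 + W(894)) = 1/(-725563 - 1/482*894) = 1/(-725563 - 447/241) = 1/(-174861130/241) = -241/174861130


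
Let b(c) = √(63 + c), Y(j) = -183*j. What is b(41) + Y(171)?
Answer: -31293 + 2*√26 ≈ -31283.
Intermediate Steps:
b(41) + Y(171) = √(63 + 41) - 183*171 = √104 - 31293 = 2*√26 - 31293 = -31293 + 2*√26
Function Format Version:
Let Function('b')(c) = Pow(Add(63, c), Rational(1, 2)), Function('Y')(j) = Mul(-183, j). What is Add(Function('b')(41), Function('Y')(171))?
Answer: Add(-31293, Mul(2, Pow(26, Rational(1, 2)))) ≈ -31283.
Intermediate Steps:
Add(Function('b')(41), Function('Y')(171)) = Add(Pow(Add(63, 41), Rational(1, 2)), Mul(-183, 171)) = Add(Pow(104, Rational(1, 2)), -31293) = Add(Mul(2, Pow(26, Rational(1, 2))), -31293) = Add(-31293, Mul(2, Pow(26, Rational(1, 2))))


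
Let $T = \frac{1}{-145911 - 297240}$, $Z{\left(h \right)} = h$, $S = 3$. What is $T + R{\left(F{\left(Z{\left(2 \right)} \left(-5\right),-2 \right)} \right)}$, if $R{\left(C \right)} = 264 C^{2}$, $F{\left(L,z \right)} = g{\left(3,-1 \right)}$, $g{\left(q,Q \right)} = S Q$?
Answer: $\frac{1052926775}{443151} \approx 2376.0$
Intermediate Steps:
$g{\left(q,Q \right)} = 3 Q$
$F{\left(L,z \right)} = -3$ ($F{\left(L,z \right)} = 3 \left(-1\right) = -3$)
$T = - \frac{1}{443151}$ ($T = \frac{1}{-443151} = - \frac{1}{443151} \approx -2.2566 \cdot 10^{-6}$)
$T + R{\left(F{\left(Z{\left(2 \right)} \left(-5\right),-2 \right)} \right)} = - \frac{1}{443151} + 264 \left(-3\right)^{2} = - \frac{1}{443151} + 264 \cdot 9 = - \frac{1}{443151} + 2376 = \frac{1052926775}{443151}$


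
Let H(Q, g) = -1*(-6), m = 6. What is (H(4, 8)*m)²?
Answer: 1296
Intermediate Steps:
H(Q, g) = 6
(H(4, 8)*m)² = (6*6)² = 36² = 1296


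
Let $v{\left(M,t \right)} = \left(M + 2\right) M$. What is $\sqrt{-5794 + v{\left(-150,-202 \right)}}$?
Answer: $\sqrt{16406} \approx 128.09$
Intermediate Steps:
$v{\left(M,t \right)} = M \left(2 + M\right)$ ($v{\left(M,t \right)} = \left(2 + M\right) M = M \left(2 + M\right)$)
$\sqrt{-5794 + v{\left(-150,-202 \right)}} = \sqrt{-5794 - 150 \left(2 - 150\right)} = \sqrt{-5794 - -22200} = \sqrt{-5794 + 22200} = \sqrt{16406}$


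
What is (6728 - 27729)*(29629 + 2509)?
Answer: -674930138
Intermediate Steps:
(6728 - 27729)*(29629 + 2509) = -21001*32138 = -674930138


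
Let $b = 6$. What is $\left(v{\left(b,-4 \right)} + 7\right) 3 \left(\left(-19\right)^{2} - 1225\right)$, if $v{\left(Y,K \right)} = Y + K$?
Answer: $-23328$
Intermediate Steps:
$v{\left(Y,K \right)} = K + Y$
$\left(v{\left(b,-4 \right)} + 7\right) 3 \left(\left(-19\right)^{2} - 1225\right) = \left(\left(-4 + 6\right) + 7\right) 3 \left(\left(-19\right)^{2} - 1225\right) = \left(2 + 7\right) 3 \left(361 - 1225\right) = 9 \cdot 3 \left(-864\right) = 27 \left(-864\right) = -23328$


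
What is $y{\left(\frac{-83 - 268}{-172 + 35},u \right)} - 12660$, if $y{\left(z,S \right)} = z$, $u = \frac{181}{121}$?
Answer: $- \frac{1734069}{137} \approx -12657.0$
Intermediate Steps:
$u = \frac{181}{121}$ ($u = 181 \cdot \frac{1}{121} = \frac{181}{121} \approx 1.4959$)
$y{\left(\frac{-83 - 268}{-172 + 35},u \right)} - 12660 = \frac{-83 - 268}{-172 + 35} - 12660 = - \frac{351}{-137} - 12660 = \left(-351\right) \left(- \frac{1}{137}\right) - 12660 = \frac{351}{137} - 12660 = - \frac{1734069}{137}$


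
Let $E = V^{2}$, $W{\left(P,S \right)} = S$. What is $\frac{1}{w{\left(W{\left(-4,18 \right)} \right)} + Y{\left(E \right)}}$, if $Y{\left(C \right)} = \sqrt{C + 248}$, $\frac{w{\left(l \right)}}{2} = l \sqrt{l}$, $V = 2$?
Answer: $\frac{1}{6 \left(\sqrt{7} + 18 \sqrt{2}\right)} \approx 0.0059309$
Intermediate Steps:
$w{\left(l \right)} = 2 l^{\frac{3}{2}}$ ($w{\left(l \right)} = 2 l \sqrt{l} = 2 l^{\frac{3}{2}}$)
$E = 4$ ($E = 2^{2} = 4$)
$Y{\left(C \right)} = \sqrt{248 + C}$
$\frac{1}{w{\left(W{\left(-4,18 \right)} \right)} + Y{\left(E \right)}} = \frac{1}{2 \cdot 18^{\frac{3}{2}} + \sqrt{248 + 4}} = \frac{1}{2 \cdot 54 \sqrt{2} + \sqrt{252}} = \frac{1}{108 \sqrt{2} + 6 \sqrt{7}} = \frac{1}{6 \sqrt{7} + 108 \sqrt{2}}$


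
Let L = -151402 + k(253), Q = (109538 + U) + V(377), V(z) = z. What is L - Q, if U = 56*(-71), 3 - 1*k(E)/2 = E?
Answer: -257841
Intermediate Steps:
k(E) = 6 - 2*E
U = -3976
Q = 105939 (Q = (109538 - 3976) + 377 = 105562 + 377 = 105939)
L = -151902 (L = -151402 + (6 - 2*253) = -151402 + (6 - 506) = -151402 - 500 = -151902)
L - Q = -151902 - 1*105939 = -151902 - 105939 = -257841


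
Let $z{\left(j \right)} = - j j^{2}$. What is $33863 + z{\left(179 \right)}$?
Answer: $-5701476$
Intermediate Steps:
$z{\left(j \right)} = - j^{3}$
$33863 + z{\left(179 \right)} = 33863 - 179^{3} = 33863 - 5735339 = -5701476$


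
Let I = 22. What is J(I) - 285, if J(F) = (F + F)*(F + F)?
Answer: 1651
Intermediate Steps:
J(F) = 4*F² (J(F) = (2*F)*(2*F) = 4*F²)
J(I) - 285 = 4*22² - 285 = 4*484 - 285 = 1936 - 285 = 1651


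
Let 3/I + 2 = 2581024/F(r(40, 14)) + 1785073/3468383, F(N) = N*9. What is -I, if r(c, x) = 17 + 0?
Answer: -1591987797/8951191555163 ≈ -0.00017785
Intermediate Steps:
r(c, x) = 17
F(N) = 9*N
I = 1591987797/8951191555163 (I = 3/(-2 + (2581024/((9*17)) + 1785073/3468383)) = 3/(-2 + (2581024/153 + 1785073*(1/3468383))) = 3/(-2 + (2581024*(1/153) + 1785073/3468383)) = 3/(-2 + (2581024/153 + 1785073/3468383)) = 3/(-2 + 8952252880361/530662599) = 3/(8951191555163/530662599) = 3*(530662599/8951191555163) = 1591987797/8951191555163 ≈ 0.00017785)
-I = -1*1591987797/8951191555163 = -1591987797/8951191555163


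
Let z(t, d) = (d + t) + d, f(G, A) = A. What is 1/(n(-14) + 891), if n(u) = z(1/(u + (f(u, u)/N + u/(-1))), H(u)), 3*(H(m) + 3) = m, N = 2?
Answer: 21/18386 ≈ 0.0011422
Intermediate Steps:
H(m) = -3 + m/3
z(t, d) = t + 2*d
n(u) = -6 + 2/u + 2*u/3 (n(u) = 1/(u + (u/2 + u/(-1))) + 2*(-3 + u/3) = 1/(u + (u*(½) + u*(-1))) + (-6 + 2*u/3) = 1/(u + (u/2 - u)) + (-6 + 2*u/3) = 1/(u - u/2) + (-6 + 2*u/3) = 1/(u/2) + (-6 + 2*u/3) = 2/u + (-6 + 2*u/3) = -6 + 2/u + 2*u/3)
1/(n(-14) + 891) = 1/((-6 + 2/(-14) + (⅔)*(-14)) + 891) = 1/((-6 + 2*(-1/14) - 28/3) + 891) = 1/((-6 - ⅐ - 28/3) + 891) = 1/(-325/21 + 891) = 1/(18386/21) = 21/18386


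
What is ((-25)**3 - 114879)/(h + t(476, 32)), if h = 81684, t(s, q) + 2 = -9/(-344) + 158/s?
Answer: -5342311744/3343749011 ≈ -1.5977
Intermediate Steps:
t(s, q) = -679/344 + 158/s (t(s, q) = -2 + (-9/(-344) + 158/s) = -2 + (-9*(-1/344) + 158/s) = -2 + (9/344 + 158/s) = -679/344 + 158/s)
((-25)**3 - 114879)/(h + t(476, 32)) = ((-25)**3 - 114879)/(81684 + (-679/344 + 158/476)) = (-15625 - 114879)/(81684 + (-679/344 + 158*(1/476))) = -130504/(81684 + (-679/344 + 79/238)) = -130504/(81684 - 67213/40936) = -130504/3343749011/40936 = -130504*40936/3343749011 = -5342311744/3343749011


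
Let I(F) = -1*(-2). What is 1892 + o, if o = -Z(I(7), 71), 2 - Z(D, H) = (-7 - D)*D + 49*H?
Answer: 5351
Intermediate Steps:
I(F) = 2
Z(D, H) = 2 - 49*H - D*(-7 - D) (Z(D, H) = 2 - ((-7 - D)*D + 49*H) = 2 - (D*(-7 - D) + 49*H) = 2 - (49*H + D*(-7 - D)) = 2 + (-49*H - D*(-7 - D)) = 2 - 49*H - D*(-7 - D))
o = 3459 (o = -(2 + 2² - 49*71 + 7*2) = -(2 + 4 - 3479 + 14) = -1*(-3459) = 3459)
1892 + o = 1892 + 3459 = 5351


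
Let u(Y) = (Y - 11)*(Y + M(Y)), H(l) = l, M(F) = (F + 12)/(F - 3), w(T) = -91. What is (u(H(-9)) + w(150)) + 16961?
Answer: 17055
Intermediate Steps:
M(F) = (12 + F)/(-3 + F)
u(Y) = (-11 + Y)*(Y + (12 + Y)/(-3 + Y)) (u(Y) = (Y - 11)*(Y + (12 + Y)/(-3 + Y)) = (-11 + Y)*(Y + (12 + Y)/(-3 + Y)))
(u(H(-9)) + w(150)) + 16961 = ((-132 + (-9)**3 - 13*(-9)**2 + 34*(-9))/(-3 - 9) - 91) + 16961 = ((-132 - 729 - 13*81 - 306)/(-12) - 91) + 16961 = (-(-132 - 729 - 1053 - 306)/12 - 91) + 16961 = (-1/12*(-2220) - 91) + 16961 = (185 - 91) + 16961 = 94 + 16961 = 17055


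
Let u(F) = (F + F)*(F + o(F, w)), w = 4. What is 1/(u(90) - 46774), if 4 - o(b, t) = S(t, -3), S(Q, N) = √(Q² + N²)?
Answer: -1/30754 ≈ -3.2516e-5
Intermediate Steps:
S(Q, N) = √(N² + Q²)
o(b, t) = 4 - √(9 + t²) (o(b, t) = 4 - √((-3)² + t²) = 4 - √(9 + t²))
u(F) = 2*F*(-1 + F) (u(F) = (F + F)*(F + (4 - √(9 + 4²))) = (2*F)*(F + (4 - √(9 + 16))) = (2*F)*(F + (4 - √25)) = (2*F)*(F + (4 - 1*5)) = (2*F)*(F + (4 - 5)) = (2*F)*(F - 1) = (2*F)*(-1 + F) = 2*F*(-1 + F))
1/(u(90) - 46774) = 1/(2*90*(-1 + 90) - 46774) = 1/(2*90*89 - 46774) = 1/(16020 - 46774) = 1/(-30754) = -1/30754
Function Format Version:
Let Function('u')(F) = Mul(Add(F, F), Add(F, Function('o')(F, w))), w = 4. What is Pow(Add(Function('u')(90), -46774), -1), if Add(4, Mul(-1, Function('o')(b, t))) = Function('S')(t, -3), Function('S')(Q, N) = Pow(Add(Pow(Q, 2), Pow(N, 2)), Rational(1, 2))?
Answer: Rational(-1, 30754) ≈ -3.2516e-5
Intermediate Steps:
Function('S')(Q, N) = Pow(Add(Pow(N, 2), Pow(Q, 2)), Rational(1, 2))
Function('o')(b, t) = Add(4, Mul(-1, Pow(Add(9, Pow(t, 2)), Rational(1, 2)))) (Function('o')(b, t) = Add(4, Mul(-1, Pow(Add(Pow(-3, 2), Pow(t, 2)), Rational(1, 2)))) = Add(4, Mul(-1, Pow(Add(9, Pow(t, 2)), Rational(1, 2)))))
Function('u')(F) = Mul(2, F, Add(-1, F)) (Function('u')(F) = Mul(Add(F, F), Add(F, Add(4, Mul(-1, Pow(Add(9, Pow(4, 2)), Rational(1, 2)))))) = Mul(Mul(2, F), Add(F, Add(4, Mul(-1, Pow(Add(9, 16), Rational(1, 2)))))) = Mul(Mul(2, F), Add(F, Add(4, Mul(-1, Pow(25, Rational(1, 2)))))) = Mul(Mul(2, F), Add(F, Add(4, Mul(-1, 5)))) = Mul(Mul(2, F), Add(F, Add(4, -5))) = Mul(Mul(2, F), Add(F, -1)) = Mul(Mul(2, F), Add(-1, F)) = Mul(2, F, Add(-1, F)))
Pow(Add(Function('u')(90), -46774), -1) = Pow(Add(Mul(2, 90, Add(-1, 90)), -46774), -1) = Pow(Add(Mul(2, 90, 89), -46774), -1) = Pow(Add(16020, -46774), -1) = Pow(-30754, -1) = Rational(-1, 30754)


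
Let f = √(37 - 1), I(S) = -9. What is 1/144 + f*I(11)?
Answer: -7775/144 ≈ -53.993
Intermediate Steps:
f = 6 (f = √36 = 6)
1/144 + f*I(11) = 1/144 + 6*(-9) = 1/144 - 54 = -7775/144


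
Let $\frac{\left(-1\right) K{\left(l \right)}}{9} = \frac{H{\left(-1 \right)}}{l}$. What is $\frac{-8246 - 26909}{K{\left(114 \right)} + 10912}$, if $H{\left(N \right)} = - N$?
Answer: $- \frac{1335890}{414653} \approx -3.2217$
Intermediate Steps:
$K{\left(l \right)} = - \frac{9}{l}$ ($K{\left(l \right)} = - 9 \frac{\left(-1\right) \left(-1\right)}{l} = - 9 \cdot 1 \frac{1}{l} = - \frac{9}{l}$)
$\frac{-8246 - 26909}{K{\left(114 \right)} + 10912} = \frac{-8246 - 26909}{- \frac{9}{114} + 10912} = - \frac{35155}{\left(-9\right) \frac{1}{114} + 10912} = - \frac{35155}{- \frac{3}{38} + 10912} = - \frac{35155}{\frac{414653}{38}} = \left(-35155\right) \frac{38}{414653} = - \frac{1335890}{414653}$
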